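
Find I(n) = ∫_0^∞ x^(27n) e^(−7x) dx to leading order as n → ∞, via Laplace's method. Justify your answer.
I(n) ~ (sqrt(2π·27n) / 7) · (27n/(7e))^(27n)

Write the integrand as exp(27n ln x − 7x) and set f(x) = 27n ln x − 7x. Then f'(x) = 27n/x − 7 = 0 at x* = 27n/7, and f''(x*) = −27n/x*^2 = −7^2/(27n). Laplace's method (interior maximum) gives
  I(n) ~ e^(f(x*)) · sqrt(2π / |f''(x*)|)
        = exp(27n ln(27n/7) − 27n) · sqrt(2π · 27n / 7^2)
        = (27n/7)^(27n) e^(−27n) · sqrt(2π·27n) / 7
        = (sqrt(2π·27n) / 7) · (27n/(7e))^(27n).
This matches Γ(27n+1)/7^(27n+1) with Stirling applied to Γ.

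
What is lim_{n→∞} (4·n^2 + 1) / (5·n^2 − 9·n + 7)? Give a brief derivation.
lim = 4/5

For large n the leading n^2 terms dominate both numerator and denominator. Dividing top and bottom by n^2, every other term tends to 0, leaving 4/5.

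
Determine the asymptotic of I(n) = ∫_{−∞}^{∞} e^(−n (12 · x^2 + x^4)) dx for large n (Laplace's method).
I(n) ~ sqrt(π/(12n))

φ(x) = 12 · x^2 + x^4 has its unique global minimum at x* = 0 (since φ'(x) = 24x + 4x^3 = 0 only at x = 0 for real x with both coefficients positive, and φ → ∞ as |x| → ∞). At x* = 0, φ(0) = 0 and φ''(0) = 24. Laplace's method then gives
  I(n) ~ sqrt(2π / (n · φ''(0))) · e^(−n φ(0)) = sqrt(2π / (24n)) = sqrt(π/(12n)).
The x^4 term contributes only at subleading order (an O(1/n) relative correction).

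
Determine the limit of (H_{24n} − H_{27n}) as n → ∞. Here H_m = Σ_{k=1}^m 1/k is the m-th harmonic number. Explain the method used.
lim = ln(24/27) = ln(8/9)

Euler-Maclaurin gives H_m = ln m + γ + 1/(2m) + O(1/m^2). The γ and O(1/m) terms cancel in the difference:
  H_{24n} − H_{27n} = ln(24n) − ln(27n) + O(1/n) = ln(24/27) + O(1/n).
Hence the limit is ln(24/27) = ln(8/9).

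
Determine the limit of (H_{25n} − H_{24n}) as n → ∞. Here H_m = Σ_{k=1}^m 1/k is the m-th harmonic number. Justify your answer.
lim = ln(25/24)

Euler-Maclaurin gives H_m = ln m + γ + 1/(2m) + O(1/m^2). The γ and O(1/m) terms cancel in the difference:
  H_{25n} − H_{24n} = ln(25n) − ln(24n) + O(1/n) = ln(25/24) + O(1/n).
Hence the limit is ln(25/24).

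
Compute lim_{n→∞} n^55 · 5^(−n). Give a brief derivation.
lim = 0

Exponentials with base > 1 dominate every fixed polynomial: for any fixed c, n^c / 5^n → 0 as n → ∞ (e.g. by the ratio test, or by writing 5^n = e^(n ln 5) and noting e^(n ln 5) / n^c → ∞). Hence n^55 · 5^(−n) = n^55 / 5^n → 0.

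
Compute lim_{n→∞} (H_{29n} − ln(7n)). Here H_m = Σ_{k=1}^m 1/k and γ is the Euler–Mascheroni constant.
lim = ln(29/7) + γ

By Euler-Maclaurin, H_m = ln m + γ + O(1/m). So
  H_{29n} − ln(7n) = ln(29n) + γ − ln(7n) + O(1/n)
                       = ln(29/7) + γ + O(1/n).
Hence the limit is ln(29/7) + γ.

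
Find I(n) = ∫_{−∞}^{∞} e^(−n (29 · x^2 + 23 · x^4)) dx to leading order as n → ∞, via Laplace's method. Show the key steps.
I(n) ~ sqrt(π/(29n))

φ(x) = 29 · x^2 + 23 · x^4 has its unique global minimum at x* = 0 (since φ'(x) = 58x + 92x^3 = 0 only at x = 0 for real x with both coefficients positive, and φ → ∞ as |x| → ∞). At x* = 0, φ(0) = 0 and φ''(0) = 58. Laplace's method then gives
  I(n) ~ sqrt(2π / (n · φ''(0))) · e^(−n φ(0)) = sqrt(2π / (58n)) = sqrt(π/(29n)).
The 23 · x^4 term contributes only at subleading order (an O(1/n) relative correction).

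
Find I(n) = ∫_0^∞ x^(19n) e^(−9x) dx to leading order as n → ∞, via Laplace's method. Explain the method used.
I(n) ~ (sqrt(2π·19n) / 9) · (19n/(9e))^(19n)

Write the integrand as exp(19n ln x − 9x) and set f(x) = 19n ln x − 9x. Then f'(x) = 19n/x − 9 = 0 at x* = 19n/9, and f''(x*) = −19n/x*^2 = −9^2/(19n). Laplace's method (interior maximum) gives
  I(n) ~ e^(f(x*)) · sqrt(2π / |f''(x*)|)
        = exp(19n ln(19n/9) − 19n) · sqrt(2π · 19n / 9^2)
        = (19n/9)^(19n) e^(−19n) · sqrt(2π·19n) / 9
        = (sqrt(2π·19n) / 9) · (19n/(9e))^(19n).
This matches Γ(19n+1)/9^(19n+1) with Stirling applied to Γ.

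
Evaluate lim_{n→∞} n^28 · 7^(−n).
lim = 0

Exponentials with base > 1 dominate every fixed polynomial: for any fixed c, n^c / 7^n → 0 as n → ∞ (e.g. by the ratio test, or by writing 7^n = e^(n ln 7) and noting e^(n ln 7) / n^c → ∞). Hence n^28 · 7^(−n) = n^28 / 7^n → 0.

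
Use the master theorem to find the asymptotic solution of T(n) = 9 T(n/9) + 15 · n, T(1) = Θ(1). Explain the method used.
T(n) = Θ(n log n)

log_9 9 = 1, and f(n) = 15 · n = Θ(n^(log_9 9)). This is Case 2 of the master theorem: T(n) = Θ(f(n) · log n) = Θ(n log n).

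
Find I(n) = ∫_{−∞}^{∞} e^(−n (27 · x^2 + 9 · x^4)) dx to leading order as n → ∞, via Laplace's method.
I(n) ~ sqrt(π/(27n))

φ(x) = 27 · x^2 + 9 · x^4 has its unique global minimum at x* = 0 (since φ'(x) = 54x + 36x^3 = 0 only at x = 0 for real x with both coefficients positive, and φ → ∞ as |x| → ∞). At x* = 0, φ(0) = 0 and φ''(0) = 54. Laplace's method then gives
  I(n) ~ sqrt(2π / (n · φ''(0))) · e^(−n φ(0)) = sqrt(2π / (54n)) = sqrt(π/(27n)).
The 9 · x^4 term contributes only at subleading order (an O(1/n) relative correction).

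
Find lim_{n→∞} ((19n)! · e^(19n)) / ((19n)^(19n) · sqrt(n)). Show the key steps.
lim = sqrt(2π·19)

Stirling: (19n)! ~ sqrt(2π·19n) · (19n/e)^(19n). Hence
  (19n)! · e^(19n) / (19n)^(19n) ~ sqrt(2π·19n).
Dividing by sqrt(n): sqrt(2π·19n) / sqrt(n) = sqrt(2π·19) · n^((1−1)/2), so the limit is sqrt(2π·19).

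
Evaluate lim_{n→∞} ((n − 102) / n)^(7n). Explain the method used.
lim = e^(−714)

Rewrite as (1 − 102/n)^(7n). By the standard limit (1 + x/n)^n → e^x, we have (1 − 102/n)^n → e^(−102), and raising to the 7th power gives e^(−714).
More precisely, ln[(1 − 102/n)^(7n)] = 7n · ln(1 − 102/n) = 7n · (-102/n + O(1/n^2)) = -714 + O(1/n) → -714.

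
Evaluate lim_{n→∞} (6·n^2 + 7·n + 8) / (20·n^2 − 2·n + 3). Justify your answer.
lim = 6/20 = 3/10

For large n the leading n^2 terms dominate both numerator and denominator. Dividing top and bottom by n^2, every other term tends to 0, leaving 6/20 = 3/10.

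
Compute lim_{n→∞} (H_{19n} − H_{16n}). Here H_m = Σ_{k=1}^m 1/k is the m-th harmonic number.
lim = ln(19/16)

Euler-Maclaurin gives H_m = ln m + γ + 1/(2m) + O(1/m^2). The γ and O(1/m) terms cancel in the difference:
  H_{19n} − H_{16n} = ln(19n) − ln(16n) + O(1/n) = ln(19/16) + O(1/n).
Hence the limit is ln(19/16).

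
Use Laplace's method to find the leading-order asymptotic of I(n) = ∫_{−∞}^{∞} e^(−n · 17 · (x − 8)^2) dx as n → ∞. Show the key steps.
I(n) = sqrt(π/(17n))

Here φ(x) = 17 · (x − 8)^2 has its unique minimum at x* = 8 with φ(x*) = 0 and φ''(x*) = 34. Laplace's method gives
  I(n) ~ e^(−n φ(x*)) · sqrt(2π / (n · φ''(x*))) = sqrt(2π / (34n)) = sqrt(π/(17n)).
This is exact: substituting u = (x − 8)·sqrt(17n) gives I(n) = (1/sqrt(17n)) ∫_{−∞}^{∞} e^(−u^2) du = sqrt(π/(17n)).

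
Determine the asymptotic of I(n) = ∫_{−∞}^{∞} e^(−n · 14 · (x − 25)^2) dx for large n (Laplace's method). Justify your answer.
I(n) = sqrt(π/(14n))

Here φ(x) = 14 · (x − 25)^2 has its unique minimum at x* = 25 with φ(x*) = 0 and φ''(x*) = 28. Laplace's method gives
  I(n) ~ e^(−n φ(x*)) · sqrt(2π / (n · φ''(x*))) = sqrt(2π / (28n)) = sqrt(π/(14n)).
This is exact: substituting u = (x − 25)·sqrt(14n) gives I(n) = (1/sqrt(14n)) ∫_{−∞}^{∞} e^(−u^2) du = sqrt(π/(14n)).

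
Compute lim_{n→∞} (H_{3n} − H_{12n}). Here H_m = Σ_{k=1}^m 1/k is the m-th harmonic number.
lim = ln(3/12) = −ln 4

Euler-Maclaurin gives H_m = ln m + γ + 1/(2m) + O(1/m^2). The γ and O(1/m) terms cancel in the difference:
  H_{3n} − H_{12n} = ln(3n) − ln(12n) + O(1/n) = ln(3/12) + O(1/n).
Hence the limit is ln(3/12) = −ln 4.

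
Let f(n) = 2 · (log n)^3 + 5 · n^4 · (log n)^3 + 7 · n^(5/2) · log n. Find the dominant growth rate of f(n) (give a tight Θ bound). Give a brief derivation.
f(n) ∈ Θ(n^4 · (log n)^3)

Compare the terms by growth order. For large n, n^a · (log n)^b dominates n^a' · (log n)^b' iff a > a', or (a = a' and b > b'). Ranking the 3 terms shows the dominant one is 5 · n^4 · (log n)^3. Hence f(n) ∈ Θ(n^4 · (log n)^3).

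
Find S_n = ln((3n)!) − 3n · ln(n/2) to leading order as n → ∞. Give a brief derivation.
S_n ~ 3n · (ln 6 − 1) + O(ln n)

Stirling: ln((3n)!) = 3n ln(3n) − 3n + O(ln n).
  S_n = 3n ln(3n) − 3n − 3n ln(n/2) + O(ln n)
      = 3n ln(3n) − 3n ln n + 3n ln 2 − 3n + O(ln n)
      = 3n ln 3 + 3n ln 2 − 3n + O(ln n)
      = 3n (ln 6 − 1) + O(ln n).
Numerically ln(6) − 1 ≈ 0.7918.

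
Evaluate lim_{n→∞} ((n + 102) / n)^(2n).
lim = e^204

Rewrite as (1 + 102/n)^(2n). By the standard limit (1 + x/n)^n → e^x, we have (1 + 102/n)^n → e^102, and raising to the 2nd power gives e^204.
More precisely, ln[(1 + 102/n)^(2n)] = 2n · ln(1 + 102/n) = 2n · (102/n + O(1/n^2)) = 204 + O(1/n) → 204.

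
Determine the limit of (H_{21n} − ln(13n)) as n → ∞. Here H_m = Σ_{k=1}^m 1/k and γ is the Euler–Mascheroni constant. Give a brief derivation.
lim = ln(21/13) + γ

By Euler-Maclaurin, H_m = ln m + γ + O(1/m). So
  H_{21n} − ln(13n) = ln(21n) + γ − ln(13n) + O(1/n)
                       = ln(21/13) + γ + O(1/n).
Hence the limit is ln(21/13) + γ.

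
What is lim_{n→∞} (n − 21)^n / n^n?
lim = e^(−21)

Rewrite as (1 − 21/n)^(n). By the standard limit (1 + x/n)^n → e^x, we have (1 − 21/n)^n → e^(−21), and raising to the 1st power gives e^(−21).
More precisely, ln[(1 − 21/n)^(n)] = n · ln(1 − 21/n) = n · (-21/n + O(1/n^2)) = -21 + O(1/n) → -21.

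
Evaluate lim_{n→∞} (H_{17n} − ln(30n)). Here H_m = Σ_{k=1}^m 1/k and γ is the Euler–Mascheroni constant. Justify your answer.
lim = ln(17/30) + γ

By Euler-Maclaurin, H_m = ln m + γ + O(1/m). So
  H_{17n} − ln(30n) = ln(17n) + γ − ln(30n) + O(1/n)
                       = ln(17/30) + γ + O(1/n).
Hence the limit is ln(17/30) + γ.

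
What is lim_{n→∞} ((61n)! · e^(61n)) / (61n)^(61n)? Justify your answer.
lim = ∞

Stirling: (61n)! ~ sqrt(2π·61n) · (61n/e)^(61n). Hence
  (61n)! · e^(61n) / (61n)^(61n) ~ sqrt(2π·61n) = sqrt(2π·61) · sqrt(n) → ∞.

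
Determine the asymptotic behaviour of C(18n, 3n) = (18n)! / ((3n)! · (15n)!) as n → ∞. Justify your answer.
C(18n, 3n) ~ (46656/3125)^(3n) · sqrt(3/(5π·3n))

Write N = 3n. Apply Stirling to each factorial:
  (6N)! ~ sqrt(2π·6N) · (6N/e)^(6N),
  N! ~ sqrt(2π N) · (N/e)^N,
  (5N)! ~ sqrt(2π·5N) · (5N/e)^(5N).
The exponential factors combine to (6N)^(6N) / (N^N · (5N)^(5N)) = 6^(6N)/5^(5N) = (6^6/5^5)^N = (46656/3125)^N.
The square-root prefactors combine to sqrt(2π·6N) / (sqrt(2π N)·sqrt(2π·5N)) = sqrt(6 / (2π·5·N)) = sqrt(3/(5π·3n)).
Substituting N = 3n: C(18n, 3n) ~ (46656/3125)^(3n) · sqrt(3/(5π·3n)).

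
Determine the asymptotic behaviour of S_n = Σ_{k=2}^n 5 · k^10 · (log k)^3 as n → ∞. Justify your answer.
S_n ~ 5 · n^11 · (log n)^3 / 11

By integral comparison, S_n = ∫_1^n 5 · x^10 · (log x)^3 dx + O(n^10 · (log n)^3). For the integral, the leading term of ∫_1^n x^10 (log x)^3 dx is n^11/11 · (log n)^3 (by repeated integration by parts; each step lowers the log-exponent and produces a relatively O(1/log n) correction). Hence S_n ~ 5 · n^11 · (log n)^3 / 11.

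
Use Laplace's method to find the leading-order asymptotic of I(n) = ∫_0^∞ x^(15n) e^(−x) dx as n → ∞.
I(n) ~ sqrt(2π·15n) · (15n/e)^(15n)

Write the integrand as exp(15n ln x − x) and set f(x) = 15n ln x − x. Then f'(x) = 15n/x − 1 = 0 at x* = 15n, and f''(x*) = −15n/x*^2 = −1/(15n). Laplace's method (interior maximum) gives
  I(n) ~ e^(f(x*)) · sqrt(2π / |f''(x*)|)
        = exp(15n ln(15n) − 15n) · sqrt(2π · 15n)
        = (15n)^(15n) e^(−15n) · sqrt(2π·15n)
        = sqrt(2π·15n) · (15n/e)^(15n).
This matches Γ(15n+1) with Stirling applied to Γ.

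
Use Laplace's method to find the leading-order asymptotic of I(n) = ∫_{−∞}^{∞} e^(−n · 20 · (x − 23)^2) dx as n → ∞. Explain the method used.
I(n) = sqrt(π/(20n))

Here φ(x) = 20 · (x − 23)^2 has its unique minimum at x* = 23 with φ(x*) = 0 and φ''(x*) = 40. Laplace's method gives
  I(n) ~ e^(−n φ(x*)) · sqrt(2π / (n · φ''(x*))) = sqrt(2π / (40n)) = sqrt(π/(20n)).
This is exact: substituting u = (x − 23)·sqrt(20n) gives I(n) = (1/sqrt(20n)) ∫_{−∞}^{∞} e^(−u^2) du = sqrt(π/(20n)).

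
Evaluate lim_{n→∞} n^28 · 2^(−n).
lim = 0

Exponentials with base > 1 dominate every fixed polynomial: for any fixed c, n^c / 2^n → 0 as n → ∞ (e.g. by the ratio test, or by writing 2^n = e^(n ln 2) and noting e^(n ln 2) / n^c → ∞). Hence n^28 · 2^(−n) = n^28 / 2^n → 0.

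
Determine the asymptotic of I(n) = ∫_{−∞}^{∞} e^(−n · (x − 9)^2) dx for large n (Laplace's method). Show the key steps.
I(n) = sqrt(π/n)

Here φ(x) = (x − 9)^2 has its unique minimum at x* = 9 with φ(x*) = 0 and φ''(x*) = 2. Laplace's method gives
  I(n) ~ e^(−n φ(x*)) · sqrt(2π / (n · φ''(x*))) = sqrt(2π / (2n)) = sqrt(π/n).
This is exact: substituting u = (x − 9)·sqrt(n) gives I(n) = (1/sqrt(n)) ∫_{−∞}^{∞} e^(−u^2) du = sqrt(π/n).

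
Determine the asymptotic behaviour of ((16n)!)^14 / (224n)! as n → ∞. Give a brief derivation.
((16n)!)^14/(224n)! ~ ((2π·16n)^(13/2) / sqrt(14)) · 14^(−14·16n)  →  0

Write N = 16n. Stirling: N! ~ sqrt(2π N)(N/e)^N and (14N)! ~ sqrt(2π·14N)·(14N/e)^(14N).
  (N!)^14/(14N)! ~ (2π N)^(14/2) (N/e)^(14N) / [sqrt(2π·14N) (14N/e)^(14N)]
     = (2π N)^(14/2) / sqrt(2π·14N) · (N/(14N))^(14N)
     = (2π N)^((14−1)/2) / sqrt(14) · 14^(−14N).
Since 14^14 > 1, the factor 14^(−14N) decays exponentially, so the ratio → 0. Substituting N = 16n gives the stated form.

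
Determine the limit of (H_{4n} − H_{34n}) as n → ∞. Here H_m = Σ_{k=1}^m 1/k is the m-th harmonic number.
lim = ln(4/34) = ln(2/17)

Euler-Maclaurin gives H_m = ln m + γ + 1/(2m) + O(1/m^2). The γ and O(1/m) terms cancel in the difference:
  H_{4n} − H_{34n} = ln(4n) − ln(34n) + O(1/n) = ln(4/34) + O(1/n).
Hence the limit is ln(4/34) = ln(2/17).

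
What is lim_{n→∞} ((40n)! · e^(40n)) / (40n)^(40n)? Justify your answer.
lim = ∞

Stirling: (40n)! ~ sqrt(2π·40n) · (40n/e)^(40n). Hence
  (40n)! · e^(40n) / (40n)^(40n) ~ sqrt(2π·40n) = sqrt(2π·40) · sqrt(n) → ∞.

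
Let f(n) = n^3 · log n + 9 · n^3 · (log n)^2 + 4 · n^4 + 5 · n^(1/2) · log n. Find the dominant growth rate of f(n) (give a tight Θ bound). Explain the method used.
f(n) ∈ Θ(n^4)

Compare the terms by growth order. For large n, n^a · (log n)^b dominates n^a' · (log n)^b' iff a > a', or (a = a' and b > b'). Ranking the 4 terms shows the dominant one is 4 · n^4. Hence f(n) ∈ Θ(n^4).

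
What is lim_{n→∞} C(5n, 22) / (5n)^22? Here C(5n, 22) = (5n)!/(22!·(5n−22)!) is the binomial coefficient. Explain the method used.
lim = 1/22! = 1/1124000727777607680000

With N = 5n → ∞: C(N, 22) / N^22 = [N(N−1)…(N−21)] / (22! · N^22) = (1/22!) · 1 · (1 − 1/(5n)) · … · (1 − 21/(5n)). Each factor → 1 as N → ∞, so the limit is 1/22! = 1/1124000727777607680000.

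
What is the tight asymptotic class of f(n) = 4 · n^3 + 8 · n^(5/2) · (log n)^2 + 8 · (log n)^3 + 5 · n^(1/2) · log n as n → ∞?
f(n) ∈ Θ(n^3)

Compare the terms by growth order. For large n, n^a · (log n)^b dominates n^a' · (log n)^b' iff a > a', or (a = a' and b > b'). Ranking the 4 terms shows the dominant one is 4 · n^3. Hence f(n) ∈ Θ(n^3).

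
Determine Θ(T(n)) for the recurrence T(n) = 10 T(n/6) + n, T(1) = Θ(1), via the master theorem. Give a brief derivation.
T(n) = Θ(n^(log_6 10))

Master theorem: compare f(n) = n to n^(log_6 10) where log_6 10 ≈ 1.285. Since 1 < log_6 10, we have f(n) = O(n^(log_6 10 − ε)) for some ε > 0 — Case 1. Hence T(n) = Θ(n^(log_6 10)).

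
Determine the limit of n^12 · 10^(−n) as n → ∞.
lim = 0

Exponentials with base > 1 dominate every fixed polynomial: for any fixed c, n^c / 10^n → 0 as n → ∞ (e.g. by the ratio test, or by writing 10^n = e^(n ln 10) and noting e^(n ln 10) / n^c → ∞). Hence n^12 · 10^(−n) = n^12 / 10^n → 0.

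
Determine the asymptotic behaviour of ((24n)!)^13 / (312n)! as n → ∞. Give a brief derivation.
((24n)!)^13/(312n)! ~ ((2π·24n)^(12/2) / sqrt(13)) · 13^(−13·24n)  →  0

Write N = 24n. Stirling: N! ~ sqrt(2π N)(N/e)^N and (13N)! ~ sqrt(2π·13N)·(13N/e)^(13N).
  (N!)^13/(13N)! ~ (2π N)^(13/2) (N/e)^(13N) / [sqrt(2π·13N) (13N/e)^(13N)]
     = (2π N)^(13/2) / sqrt(2π·13N) · (N/(13N))^(13N)
     = (2π N)^((13−1)/2) / sqrt(13) · 13^(−13N).
Since 13^13 > 1, the factor 13^(−13N) decays exponentially, so the ratio → 0. Substituting N = 24n gives the stated form.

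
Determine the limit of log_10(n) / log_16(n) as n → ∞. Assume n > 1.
lim = ln(16) / ln(10) = log_10(16)

Change of base: log_10(n) = ln n / ln 10 and log_16(n) = ln n / ln 16. The ratio is (ln n / ln 10) · (ln 16 / ln n) = ln 16 / ln 10, a constant independent of n. So the limit is ln 16 / ln 10 = log_10(16).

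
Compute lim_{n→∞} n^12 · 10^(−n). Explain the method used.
lim = 0

Exponentials with base > 1 dominate every fixed polynomial: for any fixed c, n^c / 10^n → 0 as n → ∞ (e.g. by the ratio test, or by writing 10^n = e^(n ln 10) and noting e^(n ln 10) / n^c → ∞). Hence n^12 · 10^(−n) = n^12 / 10^n → 0.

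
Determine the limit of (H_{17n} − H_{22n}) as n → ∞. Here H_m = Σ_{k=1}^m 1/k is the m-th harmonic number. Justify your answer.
lim = ln(17/22)

Euler-Maclaurin gives H_m = ln m + γ + 1/(2m) + O(1/m^2). The γ and O(1/m) terms cancel in the difference:
  H_{17n} − H_{22n} = ln(17n) − ln(22n) + O(1/n) = ln(17/22) + O(1/n).
Hence the limit is ln(17/22).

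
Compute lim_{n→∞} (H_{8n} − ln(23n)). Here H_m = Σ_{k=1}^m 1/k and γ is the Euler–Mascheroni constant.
lim = ln(8/23) + γ

By Euler-Maclaurin, H_m = ln m + γ + O(1/m). So
  H_{8n} − ln(23n) = ln(8n) + γ − ln(23n) + O(1/n)
                       = ln(8/23) + γ + O(1/n).
Hence the limit is ln(8/23) + γ.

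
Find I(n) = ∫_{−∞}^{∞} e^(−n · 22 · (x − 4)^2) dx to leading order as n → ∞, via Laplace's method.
I(n) = sqrt(π/(22n))

Here φ(x) = 22 · (x − 4)^2 has its unique minimum at x* = 4 with φ(x*) = 0 and φ''(x*) = 44. Laplace's method gives
  I(n) ~ e^(−n φ(x*)) · sqrt(2π / (n · φ''(x*))) = sqrt(2π / (44n)) = sqrt(π/(22n)).
This is exact: substituting u = (x − 4)·sqrt(22n) gives I(n) = (1/sqrt(22n)) ∫_{−∞}^{∞} e^(−u^2) du = sqrt(π/(22n)).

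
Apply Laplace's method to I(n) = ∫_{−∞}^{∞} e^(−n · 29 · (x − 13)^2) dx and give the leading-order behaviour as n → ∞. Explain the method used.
I(n) = sqrt(π/(29n))

Here φ(x) = 29 · (x − 13)^2 has its unique minimum at x* = 13 with φ(x*) = 0 and φ''(x*) = 58. Laplace's method gives
  I(n) ~ e^(−n φ(x*)) · sqrt(2π / (n · φ''(x*))) = sqrt(2π / (58n)) = sqrt(π/(29n)).
This is exact: substituting u = (x − 13)·sqrt(29n) gives I(n) = (1/sqrt(29n)) ∫_{−∞}^{∞} e^(−u^2) du = sqrt(π/(29n)).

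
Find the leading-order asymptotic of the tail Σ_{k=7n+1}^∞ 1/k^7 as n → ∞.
Σ_{k>7n} 1/k^7 ~ 1/(6 · (7n)^6)

Compare to the integral: ∫_{7n}^∞ x^(−7) dx = [−x^(−6)/6]_{7n}^∞ = 1/((7−1)·(7n)^6). Euler-Maclaurin then gives
  Σ_{k>7n} 1/k^7 = ∫_{7n}^∞ dx/x^7 − 1/(2·(7n)^7) + O(1/(7n)^8).
(Equivalently this is ζ(7) − Σ_{k≤7n} 1/k^7.)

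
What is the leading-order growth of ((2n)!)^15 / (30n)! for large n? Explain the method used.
((2n)!)^15/(30n)! ~ ((2π·2n)^(14/2) / sqrt(15)) · 15^(−15·2n)  →  0

Write N = 2n. Stirling: N! ~ sqrt(2π N)(N/e)^N and (15N)! ~ sqrt(2π·15N)·(15N/e)^(15N).
  (N!)^15/(15N)! ~ (2π N)^(15/2) (N/e)^(15N) / [sqrt(2π·15N) (15N/e)^(15N)]
     = (2π N)^(15/2) / sqrt(2π·15N) · (N/(15N))^(15N)
     = (2π N)^((15−1)/2) / sqrt(15) · 15^(−15N).
Since 15^15 > 1, the factor 15^(−15N) decays exponentially, so the ratio → 0. Substituting N = 2n gives the stated form.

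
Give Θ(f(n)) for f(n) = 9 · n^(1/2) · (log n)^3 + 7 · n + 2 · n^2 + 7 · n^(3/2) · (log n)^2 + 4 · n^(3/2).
f(n) ∈ Θ(n^2)

Compare the terms by growth order. For large n, n^a · (log n)^b dominates n^a' · (log n)^b' iff a > a', or (a = a' and b > b'). Ranking the 5 terms shows the dominant one is 2 · n^2. Hence f(n) ∈ Θ(n^2).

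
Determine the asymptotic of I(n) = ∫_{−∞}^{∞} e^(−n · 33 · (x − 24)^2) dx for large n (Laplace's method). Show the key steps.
I(n) = sqrt(π/(33n))

Here φ(x) = 33 · (x − 24)^2 has its unique minimum at x* = 24 with φ(x*) = 0 and φ''(x*) = 66. Laplace's method gives
  I(n) ~ e^(−n φ(x*)) · sqrt(2π / (n · φ''(x*))) = sqrt(2π / (66n)) = sqrt(π/(33n)).
This is exact: substituting u = (x − 24)·sqrt(33n) gives I(n) = (1/sqrt(33n)) ∫_{−∞}^{∞} e^(−u^2) du = sqrt(π/(33n)).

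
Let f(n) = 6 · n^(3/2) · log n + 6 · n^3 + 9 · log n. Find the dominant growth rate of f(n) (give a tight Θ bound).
f(n) ∈ Θ(n^3)

Compare the terms by growth order. For large n, n^a · (log n)^b dominates n^a' · (log n)^b' iff a > a', or (a = a' and b > b'). Ranking the 3 terms shows the dominant one is 6 · n^3. Hence f(n) ∈ Θ(n^3).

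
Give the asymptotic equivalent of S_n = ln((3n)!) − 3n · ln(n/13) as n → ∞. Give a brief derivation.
S_n ~ 3n · (ln 39 − 1) + O(ln n)

Stirling: ln((3n)!) = 3n ln(3n) − 3n + O(ln n).
  S_n = 3n ln(3n) − 3n − 3n ln(n/13) + O(ln n)
      = 3n ln(3n) − 3n ln n + 3n ln 13 − 3n + O(ln n)
      = 3n ln 3 + 3n ln 13 − 3n + O(ln n)
      = 3n (ln 39 − 1) + O(ln n).
Numerically ln(39) − 1 ≈ 2.6636.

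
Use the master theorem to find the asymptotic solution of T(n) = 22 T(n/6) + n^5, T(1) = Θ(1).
T(n) = Θ(n^5)

log_6 22 ≈ 1.725. f(n) = n^5 dominates n^(log_6 22) since 5 > 1.725, and the regularity condition a·f(n/b) = 22·(n/6)^5 = (22/7776)·n^5 ≤ c·f(n) holds with c = 22/7776 ≈ 0.00283 < 1. So this is Case 3: T(n) = Θ(f(n)) = Θ(n^5).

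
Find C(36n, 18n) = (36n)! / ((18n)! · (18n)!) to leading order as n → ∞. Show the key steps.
C(36n, 18n) ~ (4)^(18n) · sqrt(1/(π·18n))

Write N = 18n. Apply Stirling to each factorial:
  (2N)! ~ sqrt(2π·2N) · (2N/e)^(2N),
  N! ~ sqrt(2π N) · (N/e)^N,
  (1N)! ~ sqrt(2π·1N) · (1N/e)^(1N).
The exponential factors combine to (2N)^(2N) / (N^N · (1N)^(1N)) = 2^(2N)/1^(1N) = (2^2/1^1)^N = (4)^N.
The square-root prefactors combine to sqrt(2π·2N) / (sqrt(2π N)·sqrt(2π·1N)) = sqrt(2 / (2π·1·N)) = sqrt(1/(π·18n)).
Substituting N = 18n: C(36n, 18n) ~ (4)^(18n) · sqrt(1/(π·18n)).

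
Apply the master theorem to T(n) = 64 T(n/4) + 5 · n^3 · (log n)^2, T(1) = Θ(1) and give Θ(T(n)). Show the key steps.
T(n) = Θ(n^3 · (log n)^3)

Here log_4 64 = 3 and f(n) = 5 · n^3 · (log n)^2 = Θ(n^(log_4 64) · (log n)^2). This is the extended Case 2 of the master theorem (f matches the critical exponent up to log factors), giving T(n) = Θ(n^(log_4 64) · (log n)^(2+1)) = Θ(n^3 · (log n)^3).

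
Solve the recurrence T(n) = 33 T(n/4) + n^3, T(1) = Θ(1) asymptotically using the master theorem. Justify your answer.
T(n) = Θ(n^3)

log_4 33 ≈ 2.522. f(n) = n^3 dominates n^(log_4 33) since 3 > 2.522, and the regularity condition a·f(n/b) = 33·(n/4)^3 = (33/64)·n^3 ≤ c·f(n) holds with c = 33/64 ≈ 0.516 < 1. So this is Case 3: T(n) = Θ(f(n)) = Θ(n^3).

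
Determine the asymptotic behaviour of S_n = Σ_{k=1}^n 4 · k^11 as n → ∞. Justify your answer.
S_n ~ n^12 / 3

By integral comparison (Euler-Maclaurin), Σ_{k=1}^n 4 · k^11 = 4 · ∫_0^n x^11 dx + O(n^11) = 4 · n^12/12 = n^12 / 3 + O(n^11). (Equivalently, Faulhaber's formula gives the same leading term.)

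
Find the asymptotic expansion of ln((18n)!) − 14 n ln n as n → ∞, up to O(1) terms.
ln((18n)!) − 14 n ln n = 4 n ln n + 18(ln 18 − 1) n + (1/2) ln(2π·18n) + O(1/n)

Stirling: ln((18n)!) = 18n ln(18n) − 18n + (1/2) ln(2π·18n) + O(1/n).
Expand 18n ln(18n) = 18n (ln n + ln 18) = 18n ln n + 18n ln 18.
Subtract 14n ln n: leading term is (18 − 14) n ln n = 4 n ln n. The next term is 18n ln 18 − 18n = 18(ln 18 − 1) n. Then the (1/2) ln(2π·18n) correction.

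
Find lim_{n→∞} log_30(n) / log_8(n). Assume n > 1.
lim = ln(8) / ln(30) = log_30(8)

Change of base: log_30(n) = ln n / ln 30 and log_8(n) = ln n / ln 8. The ratio is (ln n / ln 30) · (ln 8 / ln n) = ln 8 / ln 30, a constant independent of n. So the limit is ln 8 / ln 30 = log_30(8).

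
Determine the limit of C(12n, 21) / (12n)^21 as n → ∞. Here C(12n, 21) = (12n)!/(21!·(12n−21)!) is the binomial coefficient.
lim = 1/21! = 1/51090942171709440000

With N = 12n → ∞: C(N, 21) / N^21 = [N(N−1)…(N−20)] / (21! · N^21) = (1/21!) · 1 · (1 − 1/(12n)) · … · (1 − 20/(12n)). Each factor → 1 as N → ∞, so the limit is 1/21! = 1/51090942171709440000.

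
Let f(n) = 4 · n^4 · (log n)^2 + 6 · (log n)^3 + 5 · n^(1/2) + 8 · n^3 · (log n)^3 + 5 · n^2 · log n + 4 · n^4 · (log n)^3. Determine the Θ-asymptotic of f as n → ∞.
f(n) ∈ Θ(n^4 · (log n)^3)

Compare the terms by growth order. For large n, n^a · (log n)^b dominates n^a' · (log n)^b' iff a > a', or (a = a' and b > b'). Ranking the 6 terms shows the dominant one is 4 · n^4 · (log n)^3. Hence f(n) ∈ Θ(n^4 · (log n)^3).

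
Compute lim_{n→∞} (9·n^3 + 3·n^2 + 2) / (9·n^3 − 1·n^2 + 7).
lim = 9/9 = 1

For large n the leading n^3 terms dominate both numerator and denominator. Dividing top and bottom by n^3, every other term tends to 0, leaving 9/9 = 1.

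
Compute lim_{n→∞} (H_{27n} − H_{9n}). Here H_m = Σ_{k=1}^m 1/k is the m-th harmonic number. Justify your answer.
lim = ln(27/9) = ln 3

Euler-Maclaurin gives H_m = ln m + γ + 1/(2m) + O(1/m^2). The γ and O(1/m) terms cancel in the difference:
  H_{27n} − H_{9n} = ln(27n) − ln(9n) + O(1/n) = ln(27/9) + O(1/n).
Hence the limit is ln(27/9) = ln 3.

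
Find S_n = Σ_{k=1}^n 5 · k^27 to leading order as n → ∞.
S_n ~ 5 · n^28 / 28

By integral comparison (Euler-Maclaurin), Σ_{k=1}^n 5 · k^27 = 5 · ∫_0^n x^27 dx + O(n^27) = 5 · n^28/28 + O(n^27). (Equivalently, Faulhaber's formula gives the same leading term.)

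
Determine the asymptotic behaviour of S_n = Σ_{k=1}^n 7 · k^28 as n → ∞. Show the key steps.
S_n ~ 7 · n^29 / 29

By integral comparison (Euler-Maclaurin), Σ_{k=1}^n 7 · k^28 = 7 · ∫_0^n x^28 dx + O(n^28) = 7 · n^29/29 + O(n^28). (Equivalently, Faulhaber's formula gives the same leading term.)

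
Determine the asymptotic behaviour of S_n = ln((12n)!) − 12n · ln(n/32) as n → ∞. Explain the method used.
S_n ~ 12n · (ln 384 − 1) + O(ln n)

Stirling: ln((12n)!) = 12n ln(12n) − 12n + O(ln n).
  S_n = 12n ln(12n) − 12n − 12n ln(n/32) + O(ln n)
      = 12n ln(12n) − 12n ln n + 12n ln 32 − 12n + O(ln n)
      = 12n ln 12 + 12n ln 32 − 12n + O(ln n)
      = 12n (ln 384 − 1) + O(ln n).
Numerically ln(384) − 1 ≈ 4.9506.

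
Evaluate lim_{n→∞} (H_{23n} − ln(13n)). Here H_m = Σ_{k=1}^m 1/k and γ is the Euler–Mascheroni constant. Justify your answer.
lim = ln(23/13) + γ

By Euler-Maclaurin, H_m = ln m + γ + O(1/m). So
  H_{23n} − ln(13n) = ln(23n) + γ − ln(13n) + O(1/n)
                       = ln(23/13) + γ + O(1/n).
Hence the limit is ln(23/13) + γ.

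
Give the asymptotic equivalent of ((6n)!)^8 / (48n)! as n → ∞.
((6n)!)^8/(48n)! ~ ((2π·6n)^(7/2) / sqrt(8)) · 8^(−8·6n)  →  0

Write N = 6n. Stirling: N! ~ sqrt(2π N)(N/e)^N and (8N)! ~ sqrt(2π·8N)·(8N/e)^(8N).
  (N!)^8/(8N)! ~ (2π N)^(8/2) (N/e)^(8N) / [sqrt(2π·8N) (8N/e)^(8N)]
     = (2π N)^(8/2) / sqrt(2π·8N) · (N/(8N))^(8N)
     = (2π N)^((8−1)/2) / sqrt(8) · 8^(−8N).
Since 8^8 > 1, the factor 8^(−8N) decays exponentially, so the ratio → 0. Substituting N = 6n gives the stated form.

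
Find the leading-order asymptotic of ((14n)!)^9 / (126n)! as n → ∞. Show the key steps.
((14n)!)^9/(126n)! ~ ((2π·14n)^(8/2) / 3) · 9^(−9·14n)  →  0

Write N = 14n. Stirling: N! ~ sqrt(2π N)(N/e)^N and (9N)! ~ sqrt(2π·9N)·(9N/e)^(9N).
  (N!)^9/(9N)! ~ (2π N)^(9/2) (N/e)^(9N) / [sqrt(2π·9N) (9N/e)^(9N)]
     = (2π N)^(9/2) / sqrt(2π·9N) · (N/(9N))^(9N)
     = (2π N)^((9−1)/2) / 3 · 9^(−9N).
Since 9^9 > 1, the factor 9^(−9N) decays exponentially, so the ratio → 0. Substituting N = 14n gives the stated form.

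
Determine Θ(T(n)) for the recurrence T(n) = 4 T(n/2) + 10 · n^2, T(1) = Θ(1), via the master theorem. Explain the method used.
T(n) = Θ(n^2 log n)

log_2 4 = 2, and f(n) = 10 · n^2 = Θ(n^(log_2 4)). This is Case 2 of the master theorem: T(n) = Θ(f(n) · log n) = Θ(n^2 log n).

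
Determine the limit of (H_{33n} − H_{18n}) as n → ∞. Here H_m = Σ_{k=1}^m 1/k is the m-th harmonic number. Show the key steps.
lim = ln(33/18) = ln(11/6)

Euler-Maclaurin gives H_m = ln m + γ + 1/(2m) + O(1/m^2). The γ and O(1/m) terms cancel in the difference:
  H_{33n} − H_{18n} = ln(33n) − ln(18n) + O(1/n) = ln(33/18) + O(1/n).
Hence the limit is ln(33/18) = ln(11/6).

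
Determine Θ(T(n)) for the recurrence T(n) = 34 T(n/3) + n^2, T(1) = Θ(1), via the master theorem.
T(n) = Θ(n^(log_3 34))

Master theorem: compare f(n) = n^2 to n^(log_3 34) where log_3 34 ≈ 3.210. Since 2 < log_3 34, we have f(n) = O(n^(log_3 34 − ε)) for some ε > 0 — Case 1. Hence T(n) = Θ(n^(log_3 34)).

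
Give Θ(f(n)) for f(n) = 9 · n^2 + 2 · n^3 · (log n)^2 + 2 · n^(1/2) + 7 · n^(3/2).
f(n) ∈ Θ(n^3 · (log n)^2)

Compare the terms by growth order. For large n, n^a · (log n)^b dominates n^a' · (log n)^b' iff a > a', or (a = a' and b > b'). Ranking the 4 terms shows the dominant one is 2 · n^3 · (log n)^2. Hence f(n) ∈ Θ(n^3 · (log n)^2).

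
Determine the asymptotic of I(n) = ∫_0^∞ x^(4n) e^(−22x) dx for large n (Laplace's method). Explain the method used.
I(n) ~ (sqrt(2π·4n) / 22) · (4n/(22e))^(4n)

Write the integrand as exp(4n ln x − 22x) and set f(x) = 4n ln x − 22x. Then f'(x) = 4n/x − 22 = 0 at x* = 4n/22, and f''(x*) = −4n/x*^2 = −22^2/(4n). Laplace's method (interior maximum) gives
  I(n) ~ e^(f(x*)) · sqrt(2π / |f''(x*)|)
        = exp(4n ln(4n/22) − 4n) · sqrt(2π · 4n / 22^2)
        = (4n/22)^(4n) e^(−4n) · sqrt(2π·4n) / 22
        = (sqrt(2π·4n) / 22) · (4n/(22e))^(4n).
This matches Γ(4n+1)/22^(4n+1) with Stirling applied to Γ.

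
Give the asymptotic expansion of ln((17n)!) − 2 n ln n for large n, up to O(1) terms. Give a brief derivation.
ln((17n)!) − 2 n ln n = 15 n ln n + 17(ln 17 − 1) n + (1/2) ln(2π·17n) + O(1/n)

Stirling: ln((17n)!) = 17n ln(17n) − 17n + (1/2) ln(2π·17n) + O(1/n).
Expand 17n ln(17n) = 17n (ln n + ln 17) = 17n ln n + 17n ln 17.
Subtract 2n ln n: leading term is (17 − 2) n ln n = 15 n ln n. The next term is 17n ln 17 − 17n = 17(ln 17 − 1) n. Then the (1/2) ln(2π·17n) correction.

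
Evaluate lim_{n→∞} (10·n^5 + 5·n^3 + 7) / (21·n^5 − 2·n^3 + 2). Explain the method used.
lim = 10/21

For large n the leading n^5 terms dominate both numerator and denominator. Dividing top and bottom by n^5, every other term tends to 0, leaving 10/21.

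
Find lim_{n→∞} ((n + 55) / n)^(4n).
lim = e^220

Rewrite as (1 + 55/n)^(4n). By the standard limit (1 + x/n)^n → e^x, we have (1 + 55/n)^n → e^55, and raising to the 4th power gives e^220.
More precisely, ln[(1 + 55/n)^(4n)] = 4n · ln(1 + 55/n) = 4n · (55/n + O(1/n^2)) = 220 + O(1/n) → 220.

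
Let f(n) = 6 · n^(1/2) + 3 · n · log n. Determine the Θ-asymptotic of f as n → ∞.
f(n) ∈ Θ(n · log n)

Compare the terms by growth order. For large n, n^a · (log n)^b dominates n^a' · (log n)^b' iff a > a', or (a = a' and b > b'). Ranking the 2 terms shows the dominant one is 3 · n · log n. Hence f(n) ∈ Θ(n · log n).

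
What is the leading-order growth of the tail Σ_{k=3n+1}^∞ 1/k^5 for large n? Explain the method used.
Σ_{k>3n} 1/k^5 ~ 1/(4 · (3n)^4)

Compare to the integral: ∫_{3n}^∞ x^(−5) dx = [−x^(−4)/4]_{3n}^∞ = 1/((5−1)·(3n)^4). Euler-Maclaurin then gives
  Σ_{k>3n} 1/k^5 = ∫_{3n}^∞ dx/x^5 − 1/(2·(3n)^5) + O(1/(3n)^6).
(Equivalently this is ζ(5) − Σ_{k≤3n} 1/k^5.)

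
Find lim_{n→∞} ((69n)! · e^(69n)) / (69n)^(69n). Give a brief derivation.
lim = ∞

Stirling: (69n)! ~ sqrt(2π·69n) · (69n/e)^(69n). Hence
  (69n)! · e^(69n) / (69n)^(69n) ~ sqrt(2π·69n) = sqrt(2π·69) · sqrt(n) → ∞.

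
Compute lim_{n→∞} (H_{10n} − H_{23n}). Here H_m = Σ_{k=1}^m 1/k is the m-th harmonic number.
lim = ln(10/23)

Euler-Maclaurin gives H_m = ln m + γ + 1/(2m) + O(1/m^2). The γ and O(1/m) terms cancel in the difference:
  H_{10n} − H_{23n} = ln(10n) − ln(23n) + O(1/n) = ln(10/23) + O(1/n).
Hence the limit is ln(10/23).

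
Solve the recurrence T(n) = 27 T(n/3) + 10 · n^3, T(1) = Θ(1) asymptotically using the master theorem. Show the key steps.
T(n) = Θ(n^3 log n)

log_3 27 = 3, and f(n) = 10 · n^3 = Θ(n^(log_3 27)). This is Case 2 of the master theorem: T(n) = Θ(f(n) · log n) = Θ(n^3 log n).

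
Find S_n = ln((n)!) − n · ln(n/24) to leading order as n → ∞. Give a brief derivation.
S_n ~ n · (ln 24 − 1) + O(ln n)

Stirling: ln((n)!) = n ln(n) − n + O(ln n).
  S_n = n ln(n) − n − n ln(n/24) + O(ln n)
      = n ln(n) − n ln n + n ln 24 − n + O(ln n)
      = n ln 24 − n + O(ln n)
      = n (ln 24 − 1) + O(ln n).
Numerically ln(24) − 1 ≈ 2.1781.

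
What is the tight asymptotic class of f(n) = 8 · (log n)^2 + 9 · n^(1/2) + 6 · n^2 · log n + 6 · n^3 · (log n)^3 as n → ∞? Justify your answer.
f(n) ∈ Θ(n^3 · (log n)^3)

Compare the terms by growth order. For large n, n^a · (log n)^b dominates n^a' · (log n)^b' iff a > a', or (a = a' and b > b'). Ranking the 4 terms shows the dominant one is 6 · n^3 · (log n)^3. Hence f(n) ∈ Θ(n^3 · (log n)^3).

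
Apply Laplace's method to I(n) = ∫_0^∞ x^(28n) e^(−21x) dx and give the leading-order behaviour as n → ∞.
I(n) ~ (sqrt(2π·28n) / 21) · (28n/(21e))^(28n)

Write the integrand as exp(28n ln x − 21x) and set f(x) = 28n ln x − 21x. Then f'(x) = 28n/x − 21 = 0 at x* = 28n/21, and f''(x*) = −28n/x*^2 = −21^2/(28n). Laplace's method (interior maximum) gives
  I(n) ~ e^(f(x*)) · sqrt(2π / |f''(x*)|)
        = exp(28n ln(28n/21) − 28n) · sqrt(2π · 28n / 21^2)
        = (28n/21)^(28n) e^(−28n) · sqrt(2π·28n) / 21
        = (sqrt(2π·28n) / 21) · (28n/(21e))^(28n).
This matches Γ(28n+1)/21^(28n+1) with Stirling applied to Γ.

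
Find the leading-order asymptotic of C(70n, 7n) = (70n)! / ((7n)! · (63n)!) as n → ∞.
C(70n, 7n) ~ (10000000000/387420489)^(7n) · sqrt(5/(9π·7n))

Write N = 7n. Apply Stirling to each factorial:
  (10N)! ~ sqrt(2π·10N) · (10N/e)^(10N),
  N! ~ sqrt(2π N) · (N/e)^N,
  (9N)! ~ sqrt(2π·9N) · (9N/e)^(9N).
The exponential factors combine to (10N)^(10N) / (N^N · (9N)^(9N)) = 10^(10N)/9^(9N) = (10^10/9^9)^N = (10000000000/387420489)^N.
The square-root prefactors combine to sqrt(2π·10N) / (sqrt(2π N)·sqrt(2π·9N)) = sqrt(10 / (2π·9·N)) = sqrt(5/(9π·7n)).
Substituting N = 7n: C(70n, 7n) ~ (10000000000/387420489)^(7n) · sqrt(5/(9π·7n)).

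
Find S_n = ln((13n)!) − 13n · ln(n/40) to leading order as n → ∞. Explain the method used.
S_n ~ 13n · (ln 520 − 1) + O(ln n)

Stirling: ln((13n)!) = 13n ln(13n) − 13n + O(ln n).
  S_n = 13n ln(13n) − 13n − 13n ln(n/40) + O(ln n)
      = 13n ln(13n) − 13n ln n + 13n ln 40 − 13n + O(ln n)
      = 13n ln 13 + 13n ln 40 − 13n + O(ln n)
      = 13n (ln 520 − 1) + O(ln n).
Numerically ln(520) − 1 ≈ 5.2538.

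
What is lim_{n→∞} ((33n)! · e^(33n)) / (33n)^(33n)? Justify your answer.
lim = ∞

Stirling: (33n)! ~ sqrt(2π·33n) · (33n/e)^(33n). Hence
  (33n)! · e^(33n) / (33n)^(33n) ~ sqrt(2π·33n) = sqrt(2π·33) · sqrt(n) → ∞.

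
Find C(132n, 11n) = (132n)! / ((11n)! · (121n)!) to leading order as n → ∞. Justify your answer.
C(132n, 11n) ~ (8916100448256/285311670611)^(11n) · sqrt(6/(11π·11n))

Write N = 11n. Apply Stirling to each factorial:
  (12N)! ~ sqrt(2π·12N) · (12N/e)^(12N),
  N! ~ sqrt(2π N) · (N/e)^N,
  (11N)! ~ sqrt(2π·11N) · (11N/e)^(11N).
The exponential factors combine to (12N)^(12N) / (N^N · (11N)^(11N)) = 12^(12N)/11^(11N) = (12^12/11^11)^N = (8916100448256/285311670611)^N.
The square-root prefactors combine to sqrt(2π·12N) / (sqrt(2π N)·sqrt(2π·11N)) = sqrt(12 / (2π·11·N)) = sqrt(6/(11π·11n)).
Substituting N = 11n: C(132n, 11n) ~ (8916100448256/285311670611)^(11n) · sqrt(6/(11π·11n)).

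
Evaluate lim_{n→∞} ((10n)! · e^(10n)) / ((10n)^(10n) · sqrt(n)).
lim = sqrt(2π·10)

Stirling: (10n)! ~ sqrt(2π·10n) · (10n/e)^(10n). Hence
  (10n)! · e^(10n) / (10n)^(10n) ~ sqrt(2π·10n).
Dividing by sqrt(n): sqrt(2π·10n) / sqrt(n) = sqrt(2π·10) · n^((1−1)/2), so the limit is sqrt(2π·10).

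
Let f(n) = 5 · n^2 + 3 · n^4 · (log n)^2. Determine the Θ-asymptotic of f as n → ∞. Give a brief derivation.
f(n) ∈ Θ(n^4 · (log n)^2)

Compare the terms by growth order. For large n, n^a · (log n)^b dominates n^a' · (log n)^b' iff a > a', or (a = a' and b > b'). Ranking the 2 terms shows the dominant one is 3 · n^4 · (log n)^2. Hence f(n) ∈ Θ(n^4 · (log n)^2).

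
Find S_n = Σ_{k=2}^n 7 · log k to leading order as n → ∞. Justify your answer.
S_n ~ 7 · (n log n − n)

By integral comparison, S_n = ∫_1^n 7 · log x dx + O(log n). For the integral, ∫ log x dx = n log n − n. Hence S_n ~ 7 · (n log n − n).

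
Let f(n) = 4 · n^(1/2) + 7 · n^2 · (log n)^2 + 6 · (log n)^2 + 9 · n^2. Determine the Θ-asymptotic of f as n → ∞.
f(n) ∈ Θ(n^2 · (log n)^2)

Compare the terms by growth order. For large n, n^a · (log n)^b dominates n^a' · (log n)^b' iff a > a', or (a = a' and b > b'). Ranking the 4 terms shows the dominant one is 7 · n^2 · (log n)^2. Hence f(n) ∈ Θ(n^2 · (log n)^2).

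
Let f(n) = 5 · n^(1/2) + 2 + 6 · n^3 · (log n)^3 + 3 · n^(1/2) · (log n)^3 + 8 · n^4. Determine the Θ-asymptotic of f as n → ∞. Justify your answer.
f(n) ∈ Θ(n^4)

Compare the terms by growth order. For large n, n^a · (log n)^b dominates n^a' · (log n)^b' iff a > a', or (a = a' and b > b'). Ranking the 5 terms shows the dominant one is 8 · n^4. Hence f(n) ∈ Θ(n^4).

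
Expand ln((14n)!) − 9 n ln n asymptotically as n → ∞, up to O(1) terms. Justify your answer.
ln((14n)!) − 9 n ln n = 5 n ln n + 14(ln 14 − 1) n + (1/2) ln(2π·14n) + O(1/n)

Stirling: ln((14n)!) = 14n ln(14n) − 14n + (1/2) ln(2π·14n) + O(1/n).
Expand 14n ln(14n) = 14n (ln n + ln 14) = 14n ln n + 14n ln 14.
Subtract 9n ln n: leading term is (14 − 9) n ln n = 5 n ln n. The next term is 14n ln 14 − 14n = 14(ln 14 − 1) n. Then the (1/2) ln(2π·14n) correction.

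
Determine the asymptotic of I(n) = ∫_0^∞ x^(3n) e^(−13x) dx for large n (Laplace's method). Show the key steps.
I(n) ~ (sqrt(2π·3n) / 13) · (3n/(13e))^(3n)

Write the integrand as exp(3n ln x − 13x) and set f(x) = 3n ln x − 13x. Then f'(x) = 3n/x − 13 = 0 at x* = 3n/13, and f''(x*) = −3n/x*^2 = −13^2/(3n). Laplace's method (interior maximum) gives
  I(n) ~ e^(f(x*)) · sqrt(2π / |f''(x*)|)
        = exp(3n ln(3n/13) − 3n) · sqrt(2π · 3n / 13^2)
        = (3n/13)^(3n) e^(−3n) · sqrt(2π·3n) / 13
        = (sqrt(2π·3n) / 13) · (3n/(13e))^(3n).
This matches Γ(3n+1)/13^(3n+1) with Stirling applied to Γ.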